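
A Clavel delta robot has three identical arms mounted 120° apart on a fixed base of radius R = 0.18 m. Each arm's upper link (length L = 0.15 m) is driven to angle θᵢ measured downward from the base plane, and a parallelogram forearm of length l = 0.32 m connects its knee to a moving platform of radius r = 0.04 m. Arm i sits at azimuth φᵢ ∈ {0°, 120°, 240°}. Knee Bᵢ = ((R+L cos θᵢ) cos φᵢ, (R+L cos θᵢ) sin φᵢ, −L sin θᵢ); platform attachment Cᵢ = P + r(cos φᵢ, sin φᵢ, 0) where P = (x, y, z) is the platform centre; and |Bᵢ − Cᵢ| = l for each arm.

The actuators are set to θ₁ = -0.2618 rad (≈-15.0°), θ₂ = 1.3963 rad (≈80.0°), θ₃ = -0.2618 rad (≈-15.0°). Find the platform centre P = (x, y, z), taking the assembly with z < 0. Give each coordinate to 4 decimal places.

(0.0768, -0.1329, -0.1647)

centre 1 = (0.2849·cos0.0°, 0.2849·sin0.0°, 0.0388) = (0.2849, 0.0000, 0.0388)
φ2=120.0°: virtual centre (-0.0830, 0.1438, -0.1477), radius l
centre 3 = (0.2849·cos240.0°, 0.2849·sin240.0°, 0.0388) = (-0.1424, -0.2467, 0.0388)
|centre ₂|²−|centre ₁|² = -0.0333;  |centre ₃|²−|centre ₁|² = 0.0000
[-0.7358 0.2876 -0.3731]·P = -0.0333;  [-0.8547 -0.4934 0.0000]·P = 0.0000
det = 0.6089;  x = 0.0270+-0.3024z,  y = -0.0467+0.5237z
into |P−centre ₁|² = l²: 1.3657z² + 0.0294z + -0.0322 = 0;  Δ = 0.1767;  z = -0.1647 or 0.1431 → z<0 root = -0.1647
x = 0.0768, y = -0.1329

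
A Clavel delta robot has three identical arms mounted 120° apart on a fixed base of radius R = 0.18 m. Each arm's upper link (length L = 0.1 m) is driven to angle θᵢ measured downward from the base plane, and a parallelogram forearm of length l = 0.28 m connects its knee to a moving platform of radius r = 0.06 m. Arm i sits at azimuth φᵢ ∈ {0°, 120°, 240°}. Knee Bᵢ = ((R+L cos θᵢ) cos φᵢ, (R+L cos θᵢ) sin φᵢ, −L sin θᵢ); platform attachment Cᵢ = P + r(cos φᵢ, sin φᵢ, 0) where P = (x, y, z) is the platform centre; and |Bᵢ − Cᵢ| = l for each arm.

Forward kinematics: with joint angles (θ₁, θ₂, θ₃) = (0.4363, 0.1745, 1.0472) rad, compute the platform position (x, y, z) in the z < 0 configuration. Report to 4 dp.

φ1=0.0°: virtual centre (0.2106, 0.0000, -0.0423), radius l
arm 2 at φ=120.0°: ρ2 = 0.2185;  S2 = (-0.1092, 0.1892, -0.0174)
φ3=240.0°: virtual centre (-0.0850, -0.1472, -0.0866), radius l
|S₂|²−|S₁|² = 0.0019;  |S₃|²−|S₁|² = -0.0098
[-0.6397 0.3784 0.0498]·P = 0.0019;  [-0.5913 -0.2944 -0.0887]·P = -0.0098
det = 0.4121;  x = 0.0076+-0.0459z,  y = 0.0178+-0.2091z
into |P−S₁|² = l²: 1.0458z² + 0.0957z + -0.0351 = 0;  Δ = 0.1559;  z = -0.2345 or 0.1430 → z<0 root = -0.2345
x = 0.0184, y = 0.0669

(0.0184, 0.0669, -0.2345)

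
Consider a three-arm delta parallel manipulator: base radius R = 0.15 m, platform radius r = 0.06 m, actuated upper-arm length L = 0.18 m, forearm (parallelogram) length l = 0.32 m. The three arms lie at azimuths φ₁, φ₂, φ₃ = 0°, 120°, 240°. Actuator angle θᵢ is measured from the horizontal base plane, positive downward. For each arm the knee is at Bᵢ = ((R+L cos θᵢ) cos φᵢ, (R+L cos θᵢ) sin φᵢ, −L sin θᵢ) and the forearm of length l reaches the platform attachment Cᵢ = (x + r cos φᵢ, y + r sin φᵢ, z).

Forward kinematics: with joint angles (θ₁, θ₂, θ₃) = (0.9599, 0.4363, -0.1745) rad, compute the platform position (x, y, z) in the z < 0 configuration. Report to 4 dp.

(-0.1088, -0.0573, -0.2361)

S1 = (0.1932·cos0.0°, 0.1932·sin0.0°, -0.1474) = (0.1932, 0.0000, -0.1474)
φ2=120.0°: virtual centre (-0.1266, 0.2192, -0.0761), radius l
arm 3 at φ=240.0°: ρ3 = 0.2673;  S3 = (-0.1336, -0.2315, 0.0313)
eliminate P² terms by subtracting sphere 1 from 2 and 3
[-0.6396 0.4384 0.1428]·P = 0.0108;  [-0.6538 -0.4629 0.3574]·P = 0.0133
Cramer: x(z) = -0.0186+0.3823z;  y(z) = -0.0025+0.2321z
sphere 1 gives Az²+Bz+C=0 with A=1.2000, B=0.1317, C=-0.0358;  B²−4AC=0.1891;  roots -0.2361, 0.1263;  negative root z = -0.2361
x = -0.1088, y = -0.0573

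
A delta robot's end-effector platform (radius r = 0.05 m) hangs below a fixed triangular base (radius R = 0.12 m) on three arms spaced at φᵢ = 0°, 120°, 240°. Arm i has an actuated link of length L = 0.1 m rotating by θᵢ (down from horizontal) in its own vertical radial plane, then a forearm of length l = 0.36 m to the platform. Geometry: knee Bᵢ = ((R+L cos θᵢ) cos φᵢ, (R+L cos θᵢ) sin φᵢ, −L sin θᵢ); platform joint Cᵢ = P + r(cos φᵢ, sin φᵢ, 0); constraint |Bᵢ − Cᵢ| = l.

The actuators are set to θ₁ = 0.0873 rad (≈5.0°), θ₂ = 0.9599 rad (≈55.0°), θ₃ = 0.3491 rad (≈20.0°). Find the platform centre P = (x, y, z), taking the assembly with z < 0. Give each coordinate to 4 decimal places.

(0.0832, -0.0821, -0.3484)

φ1=0.0°: virtual centre (0.1696, 0.0000, -0.0087), radius l
φ2=120.0°: virtual centre (-0.0637, 0.1103, -0.0819), radius l
S3 = (0.1640·cos240.0°, 0.1640·sin240.0°, -0.0342) = (-0.0820, -0.1420, -0.0342)
eliminate P² terms by subtracting sphere 1 from 2 and 3
[-0.4666 0.2206 -0.1464]·P = -0.0059;  [-0.5032 -0.2840 -0.0510]·P = -0.0008
det = 0.2435;  x = 0.0076+-0.2169z,  y = -0.0107+0.2048z
quadratic in z: (1.0890)z²+(0.0833)z+(-0.1032)=0, √Δ=0.6755 → z ∈ {-0.3484, 0.2719}; z = -0.3484 (taking z<0)
x = 0.0832, y = -0.0821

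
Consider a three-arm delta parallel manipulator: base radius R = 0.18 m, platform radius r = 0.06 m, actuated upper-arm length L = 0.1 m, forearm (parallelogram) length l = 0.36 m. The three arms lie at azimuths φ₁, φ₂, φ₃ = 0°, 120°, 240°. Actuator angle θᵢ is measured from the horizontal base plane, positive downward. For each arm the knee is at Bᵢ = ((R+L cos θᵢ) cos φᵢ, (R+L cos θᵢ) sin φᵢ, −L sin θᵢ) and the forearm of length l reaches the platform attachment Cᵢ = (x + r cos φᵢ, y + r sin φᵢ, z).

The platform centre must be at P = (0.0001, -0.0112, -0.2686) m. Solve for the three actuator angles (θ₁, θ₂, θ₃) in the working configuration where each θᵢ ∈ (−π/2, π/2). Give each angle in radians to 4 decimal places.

rotate P by −φ1: (0.0001, -0.0112, -0.2686)
  A cos θ + B sin θ = C:  0.1199·cos θ + -0.2686·sin θ = 0.1648
  θ1 = atan2(B,A) + arccos(C/0.2941) = -0.1747
φ2=120.0° → target in arm frame (-0.0097, 0.0055)
  A=0.1297, B=-0.2686, C=(l²−L²−A²−y'²−z²)/(2L)=0.1529
  θ2 = atan2(B,A) + arccos(C/0.2983) = -0.0884
arm 3 (φ=240.0°): x'=0.0096, y'=0.0057
  A cos θ + B sin θ = C:  0.1104·cos θ + -0.2686·sin θ = 0.1762
  θ3 = atan2(B,A) + arccos(C/0.2904) = -0.2623

θ₁ = -0.1747, θ₂ = -0.0884, θ₃ = -0.2623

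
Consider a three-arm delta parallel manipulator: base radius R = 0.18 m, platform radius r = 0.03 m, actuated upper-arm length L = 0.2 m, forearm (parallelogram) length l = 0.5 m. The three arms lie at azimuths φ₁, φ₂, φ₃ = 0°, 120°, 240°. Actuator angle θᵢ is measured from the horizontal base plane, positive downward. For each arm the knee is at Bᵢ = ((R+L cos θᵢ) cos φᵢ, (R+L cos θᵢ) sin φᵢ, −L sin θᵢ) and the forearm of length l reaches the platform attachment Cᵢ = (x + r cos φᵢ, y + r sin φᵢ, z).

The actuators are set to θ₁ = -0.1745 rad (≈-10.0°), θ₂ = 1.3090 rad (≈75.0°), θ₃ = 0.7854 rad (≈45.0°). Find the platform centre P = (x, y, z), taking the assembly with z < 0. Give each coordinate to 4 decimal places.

(0.2296, -0.1088, -0.4390)

arm 1 at φ=0.0°: ρ1 = 0.3470;  S1 = (0.3470, 0.0000, 0.0347)
S2 = (0.2018·cos120.0°, 0.2018·sin120.0°, -0.1932) = (-0.1009, 0.1747, -0.1932)
arm 3 at φ=240.0°: ρ3 = 0.2914;  S3 = (-0.1457, -0.2524, -0.1414)
|S₂|²−|S₁|² = -0.0436;  |S₃|²−|S₁|² = -0.0167
plane₁₂: -0.8957x+0.3495y+-0.4558z = -0.0436
Cramer: x(z) = 0.0349-0.4435z;  y(z) = -0.0352+0.1677z
quadratic in z: (1.2248)z²+(0.1955)z+(-0.1502)=0, √Δ=0.8798 → z ∈ {-0.4390, 0.2793}; z = -0.4390 (taking z<0)
x = 0.2296, y = -0.1088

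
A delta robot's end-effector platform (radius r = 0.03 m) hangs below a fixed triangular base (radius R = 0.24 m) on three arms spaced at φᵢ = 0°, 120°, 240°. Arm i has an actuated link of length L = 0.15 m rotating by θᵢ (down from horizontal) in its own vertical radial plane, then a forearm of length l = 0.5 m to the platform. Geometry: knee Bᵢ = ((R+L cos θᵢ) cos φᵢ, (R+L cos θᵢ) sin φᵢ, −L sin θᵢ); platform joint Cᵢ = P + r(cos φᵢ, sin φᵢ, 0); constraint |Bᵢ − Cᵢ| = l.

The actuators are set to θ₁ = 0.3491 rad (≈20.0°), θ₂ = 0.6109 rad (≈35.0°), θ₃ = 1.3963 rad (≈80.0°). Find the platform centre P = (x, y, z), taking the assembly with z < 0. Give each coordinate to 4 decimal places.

(0.1001, 0.1099, -0.4696)

arm 1 at φ=0.0°: ρ1 = 0.3510;  O1 = (0.3510, 0.0000, -0.0513)
O2 = (0.3329·cos120.0°, 0.3329·sin120.0°, -0.0860) = (-0.1664, 0.2883, -0.0860)
O3 = (0.2360·cos240.0°, 0.2360·sin240.0°, -0.1477) = (-0.1180, -0.2044, -0.1477)
subtract pairs → two planes through P
plane₁₂: -1.0348x+0.5765y+-0.0695z = -0.0076
det = 0.9638;  x = 0.0321+-0.1448z,  y = 0.0444+-0.1394z
quadratic in z: (1.0404)z²+(0.1826)z+(-0.1437)=0, √Δ=0.7946 → z ∈ {-0.4696, 0.2941}; z = -0.4696 (taking z<0)
x = 0.1001, y = 0.1099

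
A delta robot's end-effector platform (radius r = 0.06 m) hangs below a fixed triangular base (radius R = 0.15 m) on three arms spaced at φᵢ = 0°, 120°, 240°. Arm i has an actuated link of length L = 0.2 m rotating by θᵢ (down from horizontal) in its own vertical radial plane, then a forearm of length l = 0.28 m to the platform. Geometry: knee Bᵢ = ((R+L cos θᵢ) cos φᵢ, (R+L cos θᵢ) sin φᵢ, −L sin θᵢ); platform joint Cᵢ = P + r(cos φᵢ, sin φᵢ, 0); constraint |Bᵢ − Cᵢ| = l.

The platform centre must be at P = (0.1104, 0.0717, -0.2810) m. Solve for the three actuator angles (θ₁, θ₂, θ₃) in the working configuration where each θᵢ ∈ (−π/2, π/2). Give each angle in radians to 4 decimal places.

arm 1 (φ=0.0°): x'=0.1104, y'=0.0717
  e−x'=-0.0204;  (l²−L²−(e−x')²−y'²−z²)/2L = -0.1153
  θ1 = atan2(B,A) + arccos(C/0.2817) = 0.3491
arm 2 (φ=120.0°): x'=0.0069, y'=-0.1315
  A=0.0831, B=-0.2810, C=(l²−L²−A²−y'²−z²)/(2L)=-0.1619
  γ=atan2(-0.2810,0.0831)=-1.2832;  ψ=arccos(-0.5524)=2.1560;  θ2=γ+ψ≈0.8728
arm 3 (φ=240.0°): x'=-0.1173, y'=0.0598
  A=0.2073, B=-0.2810, C=(l²−L²−A²−y'²−z²)/(2L)=-0.2178
  γ=atan2(-0.2810,0.2073)=-0.9352;  ψ=arccos(-0.6236)=2.2442;  θ3=γ+ψ≈1.3089

θ₁ = 0.3491, θ₂ = 0.8728, θ₃ = 1.3089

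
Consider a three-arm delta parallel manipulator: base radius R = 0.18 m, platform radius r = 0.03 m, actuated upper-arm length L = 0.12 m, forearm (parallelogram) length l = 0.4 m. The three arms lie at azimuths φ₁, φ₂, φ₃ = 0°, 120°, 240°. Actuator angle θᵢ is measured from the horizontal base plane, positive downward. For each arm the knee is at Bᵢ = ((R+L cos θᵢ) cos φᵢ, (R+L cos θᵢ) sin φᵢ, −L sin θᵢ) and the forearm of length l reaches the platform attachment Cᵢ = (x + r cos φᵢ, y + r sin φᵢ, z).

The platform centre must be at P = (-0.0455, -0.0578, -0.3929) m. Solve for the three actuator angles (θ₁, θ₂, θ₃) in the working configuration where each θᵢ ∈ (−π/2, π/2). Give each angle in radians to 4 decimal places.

arm 1 (φ=0.0°): x'=-0.0455, y'=-0.0578
  A=0.1955, B=-0.3929, C=(l²−L²−A²−y'²−z²)/(2L)=-0.2097
  θ1 = atan2(B,A) + arccos(C/0.4389) = 0.9599
arm 2 (φ=120.0°): x'=-0.0273, y'=0.0683
  A cos θ + B sin θ = C:  0.1773·cos θ + -0.3929·sin θ = -0.1870
  γ=atan2(-0.3929,0.1773)=-1.1469;  ψ=arccos(-0.4338)=2.0195;  θ2=γ+ψ≈0.8726
arm 3 (φ=240.0°): x'=0.0728, y'=-0.0105
  e−x'=0.0772;  (l²−L²−(e−x')²−y'²−z²)/2L = -0.0618
  √(A²+B²)=0.4004;  θ3 = -1.3768+1.7258 ≈ 0.3490

θ₁ = 0.9599, θ₂ = 0.8726, θ₃ = 0.3490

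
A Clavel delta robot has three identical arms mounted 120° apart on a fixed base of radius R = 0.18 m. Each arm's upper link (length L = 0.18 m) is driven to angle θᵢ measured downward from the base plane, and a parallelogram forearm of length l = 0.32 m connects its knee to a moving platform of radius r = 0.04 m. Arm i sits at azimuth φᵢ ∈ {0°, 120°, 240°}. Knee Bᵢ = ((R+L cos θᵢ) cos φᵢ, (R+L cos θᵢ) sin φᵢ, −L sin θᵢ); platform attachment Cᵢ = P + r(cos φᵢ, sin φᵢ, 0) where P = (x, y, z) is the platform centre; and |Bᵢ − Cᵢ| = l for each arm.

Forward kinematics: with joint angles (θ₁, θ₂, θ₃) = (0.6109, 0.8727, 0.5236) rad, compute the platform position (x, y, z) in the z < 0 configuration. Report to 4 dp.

(0.0120, -0.0385, -0.2615)

arm 1 at φ=0.0°: (R−r)+L cos θ1 = 0.2874;  S1 = (0.2874, 0.0000, -0.1032)
φ2=120.0°: virtual centre (-0.1278, 0.2214, -0.1379), radius l
φ3=240.0°: virtual centre (-0.1479, -0.2562, -0.0900), radius l
subtract pairs → two planes through P
plane₁₂: -0.8306x+0.4429y+-0.0693z = -0.0089
Cramer: x(z) = 0.0043-0.0293z;  y(z) = -0.0120+0.1015z
into |P−S₁|² = l²: 1.0112z² + 0.2207z + -0.0114 = 0;  Δ = 0.0950;  z = -0.2615 or 0.0433 → z<0 root = -0.2615
x = 0.0120, y = -0.0385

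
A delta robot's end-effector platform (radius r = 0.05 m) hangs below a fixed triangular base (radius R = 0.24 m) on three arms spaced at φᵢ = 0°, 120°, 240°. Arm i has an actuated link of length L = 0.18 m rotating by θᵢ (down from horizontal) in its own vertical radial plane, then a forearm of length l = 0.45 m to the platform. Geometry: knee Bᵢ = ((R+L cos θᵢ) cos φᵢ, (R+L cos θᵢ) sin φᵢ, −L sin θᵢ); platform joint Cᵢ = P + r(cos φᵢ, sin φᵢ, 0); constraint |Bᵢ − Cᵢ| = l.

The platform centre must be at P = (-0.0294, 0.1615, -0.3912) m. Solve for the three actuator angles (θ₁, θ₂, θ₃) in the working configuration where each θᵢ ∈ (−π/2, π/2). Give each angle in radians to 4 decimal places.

θ₁ = 0.8729, θ₂ = 0.0001, θ₃ = 1.2218

φ1=0.0° → target in arm frame (-0.0294, 0.1615)
  e−x'=0.2194;  (l²−L²−(e−x')²−y'²−z²)/2L = -0.1588
  θ1 = atan2(B,A) + arccos(C/0.4485) = 0.8729
arm 2 (φ=120.0°): x'=0.1546, y'=-0.0553
  A cos θ + B sin θ = C:  0.0354·cos θ + -0.3912·sin θ = 0.0354
  √(A²+B²)=0.3928;  θ2 = -1.4805+1.4805 ≈ 0.0001
rotate P by −φ3: (-0.1252, -0.1062, -0.3912)
  e−x'=0.3152;  (l²−L²−(e−x')²−y'²−z²)/2L = -0.2599
  γ=atan2(-0.3912,0.3152)=-0.8926;  ψ=arccos(-0.5173)=2.1144;  θ3=γ+ψ≈1.2218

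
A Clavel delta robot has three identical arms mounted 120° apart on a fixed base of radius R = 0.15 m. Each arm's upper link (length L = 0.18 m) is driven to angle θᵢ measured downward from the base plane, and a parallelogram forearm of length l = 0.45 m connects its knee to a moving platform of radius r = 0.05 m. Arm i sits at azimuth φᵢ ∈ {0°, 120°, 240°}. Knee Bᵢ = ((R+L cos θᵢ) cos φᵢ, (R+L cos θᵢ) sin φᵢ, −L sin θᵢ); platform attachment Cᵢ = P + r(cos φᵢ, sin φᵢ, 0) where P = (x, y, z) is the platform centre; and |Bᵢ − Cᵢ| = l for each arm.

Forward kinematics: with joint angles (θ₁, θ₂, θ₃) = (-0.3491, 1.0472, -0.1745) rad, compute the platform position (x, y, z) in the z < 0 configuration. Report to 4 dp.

arm 1 at φ=0.0°: ρ1 = 0.2691;  O1 = (0.2691, 0.0000, 0.0616)
O2 = (0.1900·cos120.0°, 0.1900·sin120.0°, -0.1559) = (-0.0950, 0.1645, -0.1559)
φ3=240.0°: virtual centre (-0.1386, -0.2401, 0.0313), radius l
|O₂|²−|O₁|² = -0.0158;  |O₃|²−|O₁|² = 0.0016
plane₁₂: -0.7283x+0.3291y+-0.4349z = -0.0158
Cramer: x(z) = 0.0114-0.3702z;  y(z) = -0.0228+0.5024z
into |P−O₁|² = l²: 1.3894z² + 0.0447z + -0.1318 = 0;  Δ = 0.7343;  z = -0.3245 or 0.2923 → z<0 root = -0.3245
x = 0.1315, y = -0.1858

(0.1315, -0.1858, -0.3245)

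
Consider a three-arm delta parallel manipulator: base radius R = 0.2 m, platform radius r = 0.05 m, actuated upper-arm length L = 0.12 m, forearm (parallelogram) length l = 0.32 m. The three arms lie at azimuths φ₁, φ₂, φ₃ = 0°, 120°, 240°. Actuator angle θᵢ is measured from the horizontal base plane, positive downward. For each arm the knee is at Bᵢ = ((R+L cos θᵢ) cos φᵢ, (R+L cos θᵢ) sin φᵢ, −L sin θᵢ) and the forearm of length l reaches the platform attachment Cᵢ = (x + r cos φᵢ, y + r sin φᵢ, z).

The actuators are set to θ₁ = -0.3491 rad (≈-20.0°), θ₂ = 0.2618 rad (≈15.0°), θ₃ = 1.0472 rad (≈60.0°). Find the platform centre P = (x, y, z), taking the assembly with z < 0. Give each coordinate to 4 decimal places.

(0.0731, 0.0623, -0.2091)

φ1=0.0°: virtual centre (0.2628, 0.0000, 0.0410), radius l
φ2=120.0°: virtual centre (-0.1330, 0.2303, -0.0311), radius l
φ3=240.0°: virtual centre (-0.1050, -0.1819, -0.1039), radius l
|centre ₂|²−|centre ₁|² = 0.0009;  |centre ₃|²−|centre ₁|² = -0.0158
[-0.7914 0.4606 -0.1442]·P = 0.0009;  [-0.7355 -0.3637 -0.2899]·P = -0.0158
det = 0.6266;  x = 0.0111+-0.2968z,  y = 0.0211+-0.1969z
quadratic in z: (1.1269)z²+(0.0590)z+(-0.0369)=0, √Δ=0.4122 → z ∈ {-0.2091, 0.1567}; z = -0.2091 (taking z<0)
x = 0.0731, y = 0.0623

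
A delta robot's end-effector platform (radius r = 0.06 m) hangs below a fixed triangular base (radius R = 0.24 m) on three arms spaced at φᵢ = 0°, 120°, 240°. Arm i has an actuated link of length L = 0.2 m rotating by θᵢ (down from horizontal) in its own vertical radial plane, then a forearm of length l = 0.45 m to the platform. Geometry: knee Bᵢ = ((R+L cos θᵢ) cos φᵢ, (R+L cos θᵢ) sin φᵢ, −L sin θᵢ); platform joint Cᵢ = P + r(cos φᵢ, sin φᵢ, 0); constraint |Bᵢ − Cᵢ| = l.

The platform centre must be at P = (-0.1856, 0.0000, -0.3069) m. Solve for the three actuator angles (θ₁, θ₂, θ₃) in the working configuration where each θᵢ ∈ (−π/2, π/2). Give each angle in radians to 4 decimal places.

rotate P by −φ1: (-0.1856, 0.0000, -0.3069)
  A cos θ + B sin θ = C:  0.3656·cos θ + -0.3069·sin θ = -0.1634
  γ=atan2(-0.3069,0.3656)=-0.6983;  ψ=arccos(-0.3423)=1.9201;  θ1=γ+ψ≈1.2218
φ2=120.0° → target in arm frame (0.0928, 0.1607)
  A cos θ + B sin θ = C:  0.0872·cos θ + -0.3069·sin θ = 0.0872
  √(A²+B²)=0.3190;  θ2 = -1.2940+1.2940 ≈ 0.0001
rotate P by −φ3: (0.0928, -0.1607, -0.3069)
  e−x'=0.0872;  (l²−L²−(e−x')²−y'²−z²)/2L = 0.0872
  γ=atan2(-0.3069,0.0872)=-1.2940;  ψ=arccos(0.2733)=1.2940;  θ3=γ+ψ≈0.0001

θ₁ = 1.2218, θ₂ = 0.0001, θ₃ = 0.0001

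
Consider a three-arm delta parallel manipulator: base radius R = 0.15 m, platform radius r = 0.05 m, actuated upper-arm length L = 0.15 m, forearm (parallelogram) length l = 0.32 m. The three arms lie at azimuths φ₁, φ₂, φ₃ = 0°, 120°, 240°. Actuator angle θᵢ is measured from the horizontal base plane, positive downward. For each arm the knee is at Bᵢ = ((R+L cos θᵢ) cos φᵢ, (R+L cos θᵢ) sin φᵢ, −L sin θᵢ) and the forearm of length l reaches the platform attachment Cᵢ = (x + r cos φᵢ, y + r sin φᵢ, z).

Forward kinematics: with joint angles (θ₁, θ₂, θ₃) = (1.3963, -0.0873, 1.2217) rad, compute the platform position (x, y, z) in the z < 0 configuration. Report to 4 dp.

(-0.1164, 0.1444, -0.2987)

φ1=0.0°: virtual centre (0.1260, 0.0000, -0.1477), radius l
S2 = (0.2494·cos120.0°, 0.2494·sin120.0°, 0.0131) = (-0.1247, 0.2160, 0.0131)
φ3=240.0°: virtual centre (-0.0757, -0.1310, -0.1410), radius l
eliminate P² terms by subtracting sphere 1 from 2 and 3
[-0.5015 0.4320 0.3216]·P = 0.0247;  [-0.4034 -0.2621 0.0135]·P = 0.0051
det = 0.3057;  x = -0.0283+0.2948z,  y = 0.0243+-0.4022z
into |P−S₁|² = l²: 1.2487z² + 0.1849z + -0.0562 = 0;  Δ = 0.3147;  z = -0.2987 or 0.1506 → z<0 root = -0.2987
x = -0.1164, y = 0.1444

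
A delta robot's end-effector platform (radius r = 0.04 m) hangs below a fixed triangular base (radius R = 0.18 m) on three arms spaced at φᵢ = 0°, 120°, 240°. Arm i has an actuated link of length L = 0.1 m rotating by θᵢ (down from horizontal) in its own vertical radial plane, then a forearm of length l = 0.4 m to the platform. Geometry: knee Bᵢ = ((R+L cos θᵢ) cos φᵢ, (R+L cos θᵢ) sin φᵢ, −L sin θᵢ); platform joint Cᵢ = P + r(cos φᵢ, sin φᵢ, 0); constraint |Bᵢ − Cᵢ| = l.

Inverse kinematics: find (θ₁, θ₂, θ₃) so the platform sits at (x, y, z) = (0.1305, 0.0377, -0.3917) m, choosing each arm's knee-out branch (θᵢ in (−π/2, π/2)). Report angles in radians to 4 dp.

θ₁ = 0.0873, θ₂ = 1.0475, θ₃ = 1.3963

rotate P by −φ1: (0.1305, 0.0377, -0.3917)
  e−x'=0.0095;  (l²−L²−(e−x')²−y'²−z²)/2L = -0.0247
  γ=atan2(-0.3917,0.0095)=-1.5465;  ψ=arccos(-0.0630)=1.6339;  θ1=γ+ψ≈0.0873
rotate P by −φ2: (-0.0326, -0.1319, -0.3917)
  A=0.1726, B=-0.3917, C=(l²−L²−A²−y'²−z²)/(2L)=-0.2530
  √(A²+B²)=0.4280;  θ2 = -1.1557+2.2033 ≈ 1.0475
rotate P by −φ3: (-0.0979, 0.0942, -0.3917)
  A=0.2379, B=-0.3917, C=(l²−L²−A²−y'²−z²)/(2L)=-0.3445
  γ=atan2(-0.3917,0.2379)=-1.0250;  ψ=arccos(-0.7516)=2.4213;  θ3=γ+ψ≈1.3963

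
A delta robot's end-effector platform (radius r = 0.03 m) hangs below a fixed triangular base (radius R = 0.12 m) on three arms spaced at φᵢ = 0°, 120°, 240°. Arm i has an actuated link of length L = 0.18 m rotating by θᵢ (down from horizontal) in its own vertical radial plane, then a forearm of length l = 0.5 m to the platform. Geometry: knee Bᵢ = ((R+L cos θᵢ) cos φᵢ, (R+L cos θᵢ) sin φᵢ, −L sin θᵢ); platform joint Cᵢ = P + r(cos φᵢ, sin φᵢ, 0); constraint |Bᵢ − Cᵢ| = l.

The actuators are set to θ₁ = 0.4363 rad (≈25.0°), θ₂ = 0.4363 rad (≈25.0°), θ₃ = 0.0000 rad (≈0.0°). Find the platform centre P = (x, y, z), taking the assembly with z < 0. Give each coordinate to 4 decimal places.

arm 1 at φ=0.0°: e+L cos θ1 = 0.2531;  O1 = (0.2531, 0.0000, -0.0761)
O2 = (0.2531·cos120.0°, 0.2531·sin120.0°, -0.0761) = (-0.1266, 0.2192, -0.0761)
O3 = (0.2700·cos240.0°, 0.2700·sin240.0°, 0.0000) = (-0.1350, -0.2338, 0.0000)
eliminate P² terms by subtracting sphere 1 from 2 and 3
plane₁₂: -0.7594x+0.4384y+0.0000z = 0.0000
Cramer: x(z) = -0.0019+0.0959z;  y(z) = -0.0033+0.1661z
into |P−O₁|² = l²: 1.0368z² + 0.1021z + -0.1792 = 0;  Δ = 0.7534;  z = -0.4678 or 0.3693 → z<0 root = -0.4678
x = -0.0468, y = -0.0810

(-0.0468, -0.0810, -0.4678)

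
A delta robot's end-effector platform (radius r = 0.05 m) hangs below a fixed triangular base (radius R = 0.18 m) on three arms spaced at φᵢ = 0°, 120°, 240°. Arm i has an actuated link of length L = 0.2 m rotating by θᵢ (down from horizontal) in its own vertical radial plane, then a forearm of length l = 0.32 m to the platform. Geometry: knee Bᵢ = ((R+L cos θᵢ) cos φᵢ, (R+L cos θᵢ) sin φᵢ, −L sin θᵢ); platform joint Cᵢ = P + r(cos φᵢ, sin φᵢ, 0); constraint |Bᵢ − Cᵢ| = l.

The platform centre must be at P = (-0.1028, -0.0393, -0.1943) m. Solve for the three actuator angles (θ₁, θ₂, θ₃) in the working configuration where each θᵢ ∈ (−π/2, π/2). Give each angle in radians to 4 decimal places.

θ₁ = 1.1345, θ₂ = 0.5237, θ₃ = -0.0003

rotate P by −φ1: (-0.1028, -0.0393, -0.1943)
  A cos θ + B sin θ = C:  0.2328·cos θ + -0.1943·sin θ = -0.0777
  θ1 = atan2(B,A) + arccos(C/0.3032) = 1.1345
φ2=120.0° → target in arm frame (0.0174, 0.1087)
  A cos θ + B sin θ = C:  0.1126·cos θ + -0.1943·sin θ = 0.0004
  √(A²+B²)=0.2246;  θ2 = -1.0454+1.5691 ≈ 0.5237
arm 3 (φ=240.0°): x'=0.0854, y'=-0.0694
  A cos θ + B sin θ = C:  0.0446·cos θ + -0.1943·sin θ = 0.0446
  √(A²+B²)=0.1993;  θ3 = -1.3453+1.3450 ≈ -0.0003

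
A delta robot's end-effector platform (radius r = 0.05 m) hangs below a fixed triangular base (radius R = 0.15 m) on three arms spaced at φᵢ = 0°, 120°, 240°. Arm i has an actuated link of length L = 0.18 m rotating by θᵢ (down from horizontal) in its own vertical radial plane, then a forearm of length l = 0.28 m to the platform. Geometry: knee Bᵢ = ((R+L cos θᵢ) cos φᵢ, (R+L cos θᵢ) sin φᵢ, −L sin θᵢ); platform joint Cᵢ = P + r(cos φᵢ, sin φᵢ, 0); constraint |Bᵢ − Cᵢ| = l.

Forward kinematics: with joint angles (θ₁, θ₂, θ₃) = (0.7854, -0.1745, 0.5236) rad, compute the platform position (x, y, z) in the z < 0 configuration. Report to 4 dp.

φ1=0.0°: virtual centre (0.2273, 0.0000, -0.1273), radius l
arm 2 at φ=120.0°: ρ2 = 0.2773;  centre 2 = (-0.1386, 0.2401, 0.0313)
arm 3 at φ=240.0°: ρ3 = 0.2559;  centre 3 = (-0.1279, -0.2216, -0.0900)
|centre ₂|²−|centre ₁|² = 0.0100;  |centre ₃|²−|centre ₁|² = 0.0057
linear system: -0.7318x+0.4802y = 0.0100−0.3171z; -0.7104x+-0.4432y = 0.0057−0.0746z
Cramer: x(z) = -0.0108+0.2649z;  y(z) = 0.0044-0.2565z
into |P−centre ₁|² = l²: 1.1360z² + 0.1262z + -0.0055 = 0;  Δ = 0.0409;  z = -0.1446 or 0.0335 → z<0 root = -0.1446
x = -0.0491, y = 0.0415

(-0.0491, 0.0415, -0.1446)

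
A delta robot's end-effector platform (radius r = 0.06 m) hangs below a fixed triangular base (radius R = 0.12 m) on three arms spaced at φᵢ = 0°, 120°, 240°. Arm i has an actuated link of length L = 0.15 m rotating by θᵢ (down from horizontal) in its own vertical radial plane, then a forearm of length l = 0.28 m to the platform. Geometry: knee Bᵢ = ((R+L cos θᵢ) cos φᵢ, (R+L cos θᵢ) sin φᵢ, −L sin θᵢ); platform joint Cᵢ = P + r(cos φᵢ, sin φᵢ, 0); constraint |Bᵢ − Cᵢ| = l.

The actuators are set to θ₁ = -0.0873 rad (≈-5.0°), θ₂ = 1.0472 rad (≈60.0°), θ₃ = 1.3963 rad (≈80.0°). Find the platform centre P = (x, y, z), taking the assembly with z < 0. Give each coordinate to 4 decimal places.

arm 1 at φ=0.0°: (R−r)+L cos θ1 = 0.2094;  centre 1 = (0.2094, 0.0000, 0.0131)
arm 2 at φ=120.0°: (R−r)+L cos θ2 = 0.1350;  centre 2 = (-0.0675, 0.1169, -0.1299)
φ3=240.0°: virtual centre (-0.0430, -0.0745, -0.1477), radius l
|centre ₂|²−|centre ₁|² = -0.0089;  |centre ₃|²−|centre ₁|² = -0.0148
[-0.5539 0.2338 -0.2860]·P = -0.0089;  [-0.5049 -0.1490 -0.3216]·P = -0.0148
det = 0.2006;  x = 0.0239+-0.5873z,  y = 0.0184+-0.1682z
into |P−centre ₁|² = l²: 1.3732z² + 0.1856z + -0.0435 = 0;  Δ = 0.2732;  z = -0.2579 or 0.1227 → z<0 root = -0.2579
x = 0.1754, y = 0.0618

(0.1754, 0.0618, -0.2579)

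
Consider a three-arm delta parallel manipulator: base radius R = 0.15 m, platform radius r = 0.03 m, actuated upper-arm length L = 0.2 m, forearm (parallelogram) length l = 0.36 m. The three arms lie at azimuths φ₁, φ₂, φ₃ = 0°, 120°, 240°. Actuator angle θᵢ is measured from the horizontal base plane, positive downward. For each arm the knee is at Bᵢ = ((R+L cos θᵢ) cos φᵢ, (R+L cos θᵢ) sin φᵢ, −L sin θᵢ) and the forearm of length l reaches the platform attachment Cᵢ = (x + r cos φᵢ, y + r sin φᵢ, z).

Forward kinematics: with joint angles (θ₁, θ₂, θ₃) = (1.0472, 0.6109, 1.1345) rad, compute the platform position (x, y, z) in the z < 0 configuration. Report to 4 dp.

arm 1 at φ=0.0°: e+L cos θ1 = 0.2200;  centre 1 = (0.2200, 0.0000, -0.1732)
arm 2 at φ=120.0°: e+L cos θ2 = 0.2838;  centre 2 = (-0.1419, 0.2458, -0.1147)
centre 3 = (0.2045·cos240.0°, 0.2045·sin240.0°, -0.1813) = (-0.1023, -0.1771, -0.1813)
|centre ₂|²−|centre ₁|² = 0.0153;  |centre ₃|²−|centre ₁|² = -0.0037
linear system: -0.7238x+0.4916y = 0.0153−0.1170z; -0.6445x+-0.3542y = -0.0037−-0.0161z
Cramer: x(z) = -0.0063+0.0585z;  y(z) = 0.0219-0.1519z
into |P−centre ₁|² = l²: 1.0265z² + 0.3133z + -0.0479 = 0;  Δ = 0.2949;  z = -0.4171 or 0.1119 → z<0 root = -0.4171
x = -0.0307, y = 0.0853

(-0.0307, 0.0853, -0.4171)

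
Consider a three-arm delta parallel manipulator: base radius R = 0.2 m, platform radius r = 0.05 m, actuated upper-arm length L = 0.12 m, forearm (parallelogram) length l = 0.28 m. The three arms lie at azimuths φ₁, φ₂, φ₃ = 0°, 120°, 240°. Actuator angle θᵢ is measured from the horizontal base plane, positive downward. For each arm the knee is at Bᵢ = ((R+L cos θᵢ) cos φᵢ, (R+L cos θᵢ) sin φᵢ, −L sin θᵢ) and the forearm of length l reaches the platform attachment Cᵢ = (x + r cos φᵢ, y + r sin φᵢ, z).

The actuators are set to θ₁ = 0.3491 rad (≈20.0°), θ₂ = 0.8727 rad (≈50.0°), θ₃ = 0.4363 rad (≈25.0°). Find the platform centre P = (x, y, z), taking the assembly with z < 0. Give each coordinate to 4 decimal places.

(0.0232, -0.0301, -0.1829)

O1 = (0.2628·cos0.0°, 0.2628·sin0.0°, -0.0410) = (0.2628, 0.0000, -0.0410)
φ2=120.0°: virtual centre (-0.1136, 0.1967, -0.0919), radius l
O3 = (0.2588·cos240.0°, 0.2588·sin240.0°, -0.0507) = (-0.1294, -0.2241, -0.0507)
|O₂|²−|O₁|² = -0.0107;  |O₃|²−|O₁|² = -0.0012
plane₁₂: -0.7527x+0.3934y+-0.1018z = -0.0107
Cramer: x(z) = 0.0081-0.0824z;  y(z) = -0.0116+0.1010z
into |P−O₁|² = l²: 1.0170z² + 0.1217z + -0.0118 = 0;  Δ = 0.0626;  z = -0.1829 or 0.0632 → z<0 root = -0.1829
x = 0.0232, y = -0.0301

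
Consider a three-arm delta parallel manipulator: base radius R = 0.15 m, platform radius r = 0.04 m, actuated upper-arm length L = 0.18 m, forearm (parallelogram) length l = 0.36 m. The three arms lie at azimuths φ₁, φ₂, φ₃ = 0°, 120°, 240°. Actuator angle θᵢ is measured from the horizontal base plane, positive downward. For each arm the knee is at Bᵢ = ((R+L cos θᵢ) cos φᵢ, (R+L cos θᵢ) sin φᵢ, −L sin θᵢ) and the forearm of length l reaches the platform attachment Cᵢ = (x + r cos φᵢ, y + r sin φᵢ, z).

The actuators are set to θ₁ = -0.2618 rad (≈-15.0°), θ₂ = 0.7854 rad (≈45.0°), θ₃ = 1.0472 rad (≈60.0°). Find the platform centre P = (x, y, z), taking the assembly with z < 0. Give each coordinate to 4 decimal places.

(0.1578, 0.0404, -0.2882)

φ1=0.0°: virtual centre (0.2839, 0.0000, 0.0466), radius l
φ2=120.0°: virtual centre (-0.1186, 0.2055, -0.1273), radius l
φ3=240.0°: virtual centre (-0.1000, -0.1732, -0.1559), radius l
eliminate P² terms by subtracting sphere 1 from 2 and 3
[-0.8050 0.4110 -0.3477]·P = -0.0102;  [-0.7677 -0.3464 -0.4049]·P = -0.0185
det = 0.5944;  x = 0.0187+-0.4827z,  y = 0.0118+-0.0993z
sphere 1 gives Az²+Bz+C=0 with A=1.2428, B=0.1604, C=-0.0570;  B²−4AC=0.3091;  roots -0.2882, 0.1591;  negative root z = -0.2882
x = 0.1578, y = 0.0404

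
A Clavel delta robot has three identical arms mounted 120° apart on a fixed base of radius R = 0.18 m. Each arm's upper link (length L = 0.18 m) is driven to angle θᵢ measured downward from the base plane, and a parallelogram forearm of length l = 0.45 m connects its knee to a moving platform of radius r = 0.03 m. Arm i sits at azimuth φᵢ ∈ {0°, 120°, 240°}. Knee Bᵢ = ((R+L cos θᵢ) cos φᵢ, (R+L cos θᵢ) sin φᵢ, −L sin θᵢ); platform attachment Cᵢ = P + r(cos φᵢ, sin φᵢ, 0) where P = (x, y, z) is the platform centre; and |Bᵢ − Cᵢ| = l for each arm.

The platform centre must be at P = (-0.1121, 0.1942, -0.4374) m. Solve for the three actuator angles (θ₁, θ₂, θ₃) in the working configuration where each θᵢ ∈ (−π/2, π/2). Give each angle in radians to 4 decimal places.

arm 1 (φ=0.0°): x'=-0.1121, y'=0.1942
  A=0.2621, B=-0.4374, C=(l²−L²−A²−y'²−z²)/(2L)=-0.3545
  γ=atan2(-0.4374,0.2621)=-1.0309;  ψ=arccos(-0.6953)=2.3396;  θ1=γ+ψ≈1.3086
rotate P by −φ2: (0.2242, 0.0000, -0.4374)
  A cos θ + B sin θ = C:  -0.0742·cos θ + -0.4374·sin θ = -0.0742
  γ=atan2(-0.4374,-0.0742)=-1.7389;  ψ=arccos(-0.1674)=1.7389;  θ2=γ+ψ≈0.0000
arm 3 (φ=240.0°): x'=-0.1121, y'=-0.1942
  e−x'=0.2621;  (l²−L²−(e−x')²−y'²−z²)/2L = -0.3546
  √(A²+B²)=0.5099;  θ3 = -1.0309+2.3396 ≈ 1.3087

θ₁ = 1.3086, θ₂ = 0.0000, θ₃ = 1.3087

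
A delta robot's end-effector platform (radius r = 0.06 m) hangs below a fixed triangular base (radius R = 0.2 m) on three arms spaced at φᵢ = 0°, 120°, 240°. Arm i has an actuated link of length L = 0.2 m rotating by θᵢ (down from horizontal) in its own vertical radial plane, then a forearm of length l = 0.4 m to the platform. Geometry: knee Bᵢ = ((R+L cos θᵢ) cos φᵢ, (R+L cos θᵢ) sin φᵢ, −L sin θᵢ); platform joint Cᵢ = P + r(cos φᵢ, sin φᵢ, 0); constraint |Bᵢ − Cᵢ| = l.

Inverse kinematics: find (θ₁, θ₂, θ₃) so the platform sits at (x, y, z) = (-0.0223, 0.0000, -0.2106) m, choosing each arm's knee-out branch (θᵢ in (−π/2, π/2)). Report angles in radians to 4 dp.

θ₁ = 0.1745, θ₂ = -0.0871, θ₃ = -0.0871

arm 1 (φ=0.0°): x'=-0.0223, y'=0.0000
  A=0.1623, B=-0.2106, C=(l²−L²−A²−y'²−z²)/(2L)=0.1233
  γ=atan2(-0.2106,0.1623)=-0.9142;  ψ=arccos(0.4636)=1.0887;  θ1=γ+ψ≈0.1745
arm 2 (φ=120.0°): x'=0.0111, y'=0.0193
  A cos θ + B sin θ = C:  0.1289·cos θ + -0.2106·sin θ = 0.1467
  θ2 = atan2(B,A) + arccos(C/0.2469) = -0.0871
arm 3 (φ=240.0°): x'=0.0112, y'=-0.0193
  A=0.1288, B=-0.2106, C=(l²−L²−A²−y'²−z²)/(2L)=0.1467
  √(A²+B²)=0.2469;  θ3 = -1.0217+0.9346 ≈ -0.0871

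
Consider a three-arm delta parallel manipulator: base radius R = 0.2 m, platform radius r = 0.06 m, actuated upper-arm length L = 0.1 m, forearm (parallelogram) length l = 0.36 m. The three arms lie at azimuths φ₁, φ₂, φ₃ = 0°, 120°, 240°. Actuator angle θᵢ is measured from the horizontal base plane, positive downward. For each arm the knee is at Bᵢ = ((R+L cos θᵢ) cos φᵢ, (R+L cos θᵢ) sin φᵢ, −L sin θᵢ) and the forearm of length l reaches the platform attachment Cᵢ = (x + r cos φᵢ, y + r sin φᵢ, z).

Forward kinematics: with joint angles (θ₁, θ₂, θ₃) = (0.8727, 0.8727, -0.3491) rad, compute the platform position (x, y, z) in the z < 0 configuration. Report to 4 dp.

S1 = (0.2043·cos0.0°, 0.2043·sin0.0°, -0.0766) = (0.2043, 0.0000, -0.0766)
φ2=120.0°: virtual centre (-0.1021, 0.1769, -0.0766), radius l
arm 3 at φ=240.0°: (R−r)+L cos θ3 = 0.2340;  S3 = (-0.1170, -0.2026, 0.0342)
eliminate P² terms by subtracting sphere 1 from 2 and 3
linear system: -0.6128x+0.3538y = 0.0000−0.0000z; -0.6425x+-0.4052y = 0.0083−0.2216z
det = 0.4757;  x = -0.0062+0.1648z,  y = -0.0107+0.2855z
into |P−S₁|² = l²: 1.1087z² + 0.0777z + -0.0793 = 0;  Δ = 0.3578;  z = -0.3048 or 0.2347 → z<0 root = -0.3048
x = -0.0564, y = -0.0977

(-0.0564, -0.0977, -0.3048)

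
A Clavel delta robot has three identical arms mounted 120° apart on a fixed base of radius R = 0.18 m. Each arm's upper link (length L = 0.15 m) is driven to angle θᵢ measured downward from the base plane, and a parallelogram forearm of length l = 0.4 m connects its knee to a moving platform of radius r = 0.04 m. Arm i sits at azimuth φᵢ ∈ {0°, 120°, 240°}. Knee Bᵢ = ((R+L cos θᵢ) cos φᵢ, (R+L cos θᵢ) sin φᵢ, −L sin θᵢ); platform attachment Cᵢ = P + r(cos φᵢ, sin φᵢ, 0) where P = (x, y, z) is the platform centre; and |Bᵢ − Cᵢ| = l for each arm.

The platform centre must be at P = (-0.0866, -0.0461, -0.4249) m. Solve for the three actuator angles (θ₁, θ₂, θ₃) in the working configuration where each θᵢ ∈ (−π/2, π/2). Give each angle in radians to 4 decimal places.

θ₁ = 1.2216, θ₂ = 0.8728, θ₃ = 0.5234

φ1=0.0° → target in arm frame (-0.0866, -0.0461)
  e−x'=0.2266;  (l²−L²−(e−x')²−y'²−z²)/2L = -0.3217
  θ1 = atan2(B,A) + arccos(C/0.4815) = 1.2216
φ2=120.0° → target in arm frame (0.0034, 0.0980)
  A cos θ + B sin θ = C:  0.1366·cos θ + -0.4249·sin θ = -0.2377
  √(A²+B²)=0.4463;  θ2 = -1.2597+2.1325 ≈ 0.8728
arm 3 (φ=240.0°): x'=0.0832, y'=-0.0519
  e−x'=0.0568;  (l²−L²−(e−x')²−y'²−z²)/2L = -0.1632
  √(A²+B²)=0.4287;  θ3 = -1.4380+1.9614 ≈ 0.5234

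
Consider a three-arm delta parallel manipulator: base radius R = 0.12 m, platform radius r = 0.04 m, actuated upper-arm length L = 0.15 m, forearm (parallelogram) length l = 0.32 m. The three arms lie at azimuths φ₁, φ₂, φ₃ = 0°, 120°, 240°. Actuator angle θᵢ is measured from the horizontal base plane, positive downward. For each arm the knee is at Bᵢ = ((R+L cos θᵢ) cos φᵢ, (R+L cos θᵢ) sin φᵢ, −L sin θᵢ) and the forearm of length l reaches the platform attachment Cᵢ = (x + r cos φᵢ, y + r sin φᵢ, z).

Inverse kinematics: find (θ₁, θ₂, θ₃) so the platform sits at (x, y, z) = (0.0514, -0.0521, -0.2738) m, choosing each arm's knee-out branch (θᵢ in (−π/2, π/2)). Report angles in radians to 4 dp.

θ₁ = 0.0871, θ₂ = 0.6983, θ₃ = 0.2619

arm 1 (φ=0.0°): x'=0.0514, y'=-0.0521
  A=0.0286, B=-0.2738, C=(l²−L²−A²−y'²−z²)/(2L)=0.0047
  √(A²+B²)=0.2753;  θ1 = -1.4667+1.5538 ≈ 0.0871
φ2=120.0° → target in arm frame (-0.0708, -0.0185)
  e−x'=0.1508;  (l²−L²−(e−x')²−y'²−z²)/2L = -0.0605
  γ=atan2(-0.2738,0.1508)=-1.0673;  ψ=arccos(-0.1936)=1.7656;  θ2=γ+ψ≈0.6983
φ3=240.0° → target in arm frame (0.0194, 0.0706)
  e−x'=0.0606;  (l²−L²−(e−x')²−y'²−z²)/2L = -0.0124
  θ3 = atan2(B,A) + arccos(C/0.2804) = 0.2619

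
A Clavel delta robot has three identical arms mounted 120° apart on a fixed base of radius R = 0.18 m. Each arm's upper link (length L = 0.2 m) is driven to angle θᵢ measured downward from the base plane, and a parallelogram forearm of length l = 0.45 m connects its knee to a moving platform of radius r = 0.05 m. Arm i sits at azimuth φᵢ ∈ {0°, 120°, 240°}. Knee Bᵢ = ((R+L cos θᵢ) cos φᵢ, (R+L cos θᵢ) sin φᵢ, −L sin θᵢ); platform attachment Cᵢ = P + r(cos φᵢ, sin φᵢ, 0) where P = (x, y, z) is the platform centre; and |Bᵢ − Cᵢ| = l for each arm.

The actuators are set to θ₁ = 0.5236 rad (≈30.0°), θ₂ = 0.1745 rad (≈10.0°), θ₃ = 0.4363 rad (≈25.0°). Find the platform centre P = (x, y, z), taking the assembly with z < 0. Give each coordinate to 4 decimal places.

(-0.0380, 0.0384, -0.3909)

arm 1 at φ=0.0°: ρ1 = 0.3032;  S1 = (0.3032, 0.0000, -0.1000)
arm 2 at φ=120.0°: ρ2 = 0.3270;  S2 = (-0.1635, 0.2832, -0.0347)
arm 3 at φ=240.0°: ρ3 = 0.3113;  S3 = (-0.1556, -0.2696, -0.0845)
eliminate P² terms by subtracting sphere 1 from 2 and 3
linear system: -0.9334x+0.5663y = 0.0062−0.1306z; -0.9177x+-0.5391y = 0.0021−0.0310z
det = 1.0229;  x = -0.0044+0.0860z,  y = 0.0036+-0.0889z
quadratic in z: (1.0153)z²+(0.1465)z+(-0.0979)=0, √Δ=0.6472 → z ∈ {-0.3909, 0.2466}; z = -0.3909 (taking z<0)
x = -0.0380, y = 0.0384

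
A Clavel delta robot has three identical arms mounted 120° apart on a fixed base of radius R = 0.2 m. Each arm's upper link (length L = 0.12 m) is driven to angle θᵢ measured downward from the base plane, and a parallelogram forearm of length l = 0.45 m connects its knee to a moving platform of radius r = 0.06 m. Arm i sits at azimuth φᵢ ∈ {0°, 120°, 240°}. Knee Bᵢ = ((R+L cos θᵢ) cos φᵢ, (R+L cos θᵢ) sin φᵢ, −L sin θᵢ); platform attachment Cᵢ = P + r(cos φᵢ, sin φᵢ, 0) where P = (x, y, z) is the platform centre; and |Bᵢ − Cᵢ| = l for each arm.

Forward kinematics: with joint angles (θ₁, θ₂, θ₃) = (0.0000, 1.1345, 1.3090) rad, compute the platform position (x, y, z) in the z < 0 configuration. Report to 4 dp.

arm 1 at φ=0.0°: ρ1 = 0.2600;  centre 1 = (0.2600, 0.0000, 0.0000)
φ2=120.0°: virtual centre (-0.0954, 0.1652, -0.1088), radius l
centre 3 = (0.1711·cos240.0°, 0.1711·sin240.0°, -0.1159) = (-0.0855, -0.1481, -0.1159)
subtract pairs → two planes through P
linear system: -0.7107x+0.3303y = -0.0194−-0.2175z; -0.6911x+-0.2963y = -0.0249−-0.2318z
det = 0.4388;  x = 0.0318+-0.3214z,  y = 0.0098+-0.0329z
quadratic in z: (1.1043)z²+(0.1460)z+(-0.1503)=0, √Δ=0.8279 → z ∈ {-0.4409, 0.3088}; z = -0.4409 (taking z<0)
x = 0.1735, y = 0.0243

(0.1735, 0.0243, -0.4409)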